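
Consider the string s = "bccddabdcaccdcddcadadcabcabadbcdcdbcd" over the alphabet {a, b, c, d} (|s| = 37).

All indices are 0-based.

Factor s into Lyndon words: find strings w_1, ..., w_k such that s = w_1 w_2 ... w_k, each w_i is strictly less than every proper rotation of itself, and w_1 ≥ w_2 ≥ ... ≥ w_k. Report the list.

["bccdd", "abdcaccdcddcadadc", "abc", "abadbcdcdbcd"]

emit factor 1: 'bccdd' (i=0, period=5)
emit factor 2: 'abdcaccdcddcadadc' (i=5, period=17)
emit factor 3: 'abc' (i=22, period=3)
emit factor 4: 'abadbcdcdbcd' (i=25, period=12)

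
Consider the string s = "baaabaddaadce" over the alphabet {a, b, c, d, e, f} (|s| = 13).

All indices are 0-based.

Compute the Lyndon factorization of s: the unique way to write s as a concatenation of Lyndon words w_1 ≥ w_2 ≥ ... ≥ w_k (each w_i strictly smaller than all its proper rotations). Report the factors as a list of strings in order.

["b", "aaabaddaadce"]

emit factor 1: 'b' (i=0, period=1)
emit factor 2: 'aaabaddaadce' (i=1, period=12)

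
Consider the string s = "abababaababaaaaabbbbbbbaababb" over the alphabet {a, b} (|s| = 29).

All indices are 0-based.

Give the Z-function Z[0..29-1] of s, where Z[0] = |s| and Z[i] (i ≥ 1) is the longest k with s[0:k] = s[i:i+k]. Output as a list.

Z[0]=29
i=1: fresh scan; Z[1]=0
i=2: fresh scan; Z[2]=5 grow→box=[2,7)
i=3: min(r-i=4, Z[1]=0)=0; Z[3]=0
i=4: min(r-i=3, Z[2]=5)=3; Z[4]=3
i=5: min(r-i=2, Z[3]=0)=0; Z[5]=0
i=6: min(r-i=1, Z[4]=3)=1; Z[6]=1
i=7: fresh scan; Z[7]=5 grow→box=[7,12)
i=8: min(r-i=4, Z[1]=0)=0; Z[8]=0
i=9: min(r-i=3, Z[2]=5)=3; Z[9]=3
i=10: min(r-i=2, Z[3]=0)=0; Z[10]=0
i=11: min(r-i=1, Z[4]=3)=1; Z[11]=1
i=12: fresh scan; Z[12]=1 grow→box=[12,13)
i=13: fresh scan; Z[13]=1 grow→box=[13,14)
i=14: fresh scan; Z[14]=1 grow→box=[14,15)
i=15: fresh scan; Z[15]=2 grow→box=[15,17)
i=16: min(r-i=1, Z[1]=0)=0; Z[16]=0
i=17: fresh scan; Z[17]=0
i=18: fresh scan; Z[18]=0
i=19: fresh scan; Z[19]=0
i=20: fresh scan; Z[20]=0
i=21: fresh scan; Z[21]=0
i=22: fresh scan; Z[22]=0
i=23: fresh scan; Z[23]=1 grow→box=[23,24)
i=24: fresh scan; Z[24]=4 grow→box=[24,28)
i=25: min(r-i=3, Z[1]=0)=0; Z[25]=0
i=26: min(r-i=2, Z[2]=5)=2; Z[26]=2
i=27: min(r-i=1, Z[3]=0)=0; Z[27]=0
i=28: fresh scan; Z[28]=0

[29, 0, 5, 0, 3, 0, 1, 5, 0, 3, 0, 1, 1, 1, 1, 2, 0, 0, 0, 0, 0, 0, 0, 1, 4, 0, 2, 0, 0]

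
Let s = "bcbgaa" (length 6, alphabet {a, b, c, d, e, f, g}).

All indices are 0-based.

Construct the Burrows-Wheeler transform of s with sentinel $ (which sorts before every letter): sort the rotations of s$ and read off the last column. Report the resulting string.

aag$cbb

rank  rotation last
    0  $bcbgaa  a
    1  a$bcbga  a
    2  aa$bcbg  g
    3  bcbgaa$  $
    4  bgaa$bc  c
    5  cbgaa$b  b
    6  gaa$bcb  b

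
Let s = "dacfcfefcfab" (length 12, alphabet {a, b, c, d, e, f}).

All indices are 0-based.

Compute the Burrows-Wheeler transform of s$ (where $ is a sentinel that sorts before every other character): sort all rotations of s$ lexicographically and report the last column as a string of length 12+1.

rank  rotation       last
    0  $dacfcfefcfab  b
    1  ab$dacfcfefcf  f
    2  acfcfefcfab$d  d
    3  b$dacfcfefcfa  a
    4  cfab$dacfcfef  f
    5  cfcfefcfab$da  a
    6  cfefcfab$dacf  f
    7  dacfcfefcfab$  $
    8  efcfab$dacfcf  f
    9  fab$dacfcfefc  c
   10  fcfab$dacfcfe  e
   11  fcfefcfab$dac  c
   12  fefcfab$dacfc  c

bfdafaf$fcecc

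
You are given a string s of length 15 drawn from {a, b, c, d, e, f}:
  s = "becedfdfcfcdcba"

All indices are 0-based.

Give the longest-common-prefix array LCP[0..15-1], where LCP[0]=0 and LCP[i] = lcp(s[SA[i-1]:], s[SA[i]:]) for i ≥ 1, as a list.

sorted suffixes:
  #0 SA[0]=14  'a'
  #1 SA[1]=13  'ba'
  #2 SA[2]=0  'becedfdfcfcdcba'
  #3 SA[3]=12  'cba'
  #4 SA[4]=10  'cdcba'
  #5 SA[5]=2  'cedfdfcfcdcba'
  #6 SA[6]=8  'cfcdcba'
  #7 SA[7]=11  'dcba'
  #8 SA[8]=6  'dfcfcdcba'
  #9 SA[9]=4  'dfdfcfcdcba'
  #10 SA[10]=1  'ecedfdfcfcdcba'
  #11 SA[11]=3  'edfdfcfcdcba'
  #12 SA[12]=9  'fcdcba'
  #13 SA[13]=7  'fcfcdcba'
  #14 SA[14]=5  'fdfcfcdcba'

SA = [14, 13, 0, 12, 10, 2, 8, 11, 6, 4, 1, 3, 9, 7, 5]
[i] adj suffixes → lcp
  [1] 14/13 → 0 ('')
  [2] 13/0 → 1 ('b')
  [3] 0/12 → 0 ('')
  [4] 12/10 → 1 ('c')
  [5] 10/2 → 1 ('c')
  [6] 2/8 → 1 ('c')
  [7] 8/11 → 0 ('')
  [8] 11/6 → 1 ('d')
  [9] 6/4 → 2 ('df')
  [10] 4/1 → 0 ('')
  [11] 1/3 → 1 ('e')
  [12] 3/9 → 0 ('')
  [13] 9/7 → 2 ('fc')
  [14] 7/5 → 1 ('f')

[0, 0, 1, 0, 1, 1, 1, 0, 1, 2, 0, 1, 0, 2, 1]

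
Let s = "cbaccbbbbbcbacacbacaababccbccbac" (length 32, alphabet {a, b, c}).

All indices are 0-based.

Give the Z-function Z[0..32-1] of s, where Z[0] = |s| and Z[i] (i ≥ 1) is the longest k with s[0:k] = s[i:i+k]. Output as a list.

Z[0]=32
i=1: fresh scan; Z[1]=0
i=2: fresh scan; Z[2]=0
i=3: fresh scan; Z[3]=1 grow→box=[3,4)
i=4: fresh scan; Z[4]=2 grow→box=[4,6)
i=5: min(r-i=1, Z[1]=0)=0; Z[5]=0
i=6: fresh scan; Z[6]=0
i=7: fresh scan; Z[7]=0
i=8: fresh scan; Z[8]=0
i=9: fresh scan; Z[9]=0
i=10: fresh scan; Z[10]=4 grow→box=[10,14)
i=11: min(r-i=3, Z[1]=0)=0; Z[11]=0
i=12: min(r-i=2, Z[2]=0)=0; Z[12]=0
i=13: min(r-i=1, Z[3]=1)=1; Z[13]=1
i=14: fresh scan; Z[14]=0
i=15: fresh scan; Z[15]=4 grow→box=[15,19)
i=16: min(r-i=3, Z[1]=0)=0; Z[16]=0
i=17: min(r-i=2, Z[2]=0)=0; Z[17]=0
i=18: min(r-i=1, Z[3]=1)=1; Z[18]=1
i=19: fresh scan; Z[19]=0
i=20: fresh scan; Z[20]=0
i=21: fresh scan; Z[21]=0
i=22: fresh scan; Z[22]=0
i=23: fresh scan; Z[23]=0
i=24: fresh scan; Z[24]=1 grow→box=[24,25)
i=25: fresh scan; Z[25]=2 grow→box=[25,27)
i=26: min(r-i=1, Z[1]=0)=0; Z[26]=0
i=27: fresh scan; Z[27]=1 grow→box=[27,28)
i=28: fresh scan; Z[28]=4 grow→box=[28,32)
i=29: min(r-i=3, Z[1]=0)=0; Z[29]=0
i=30: min(r-i=2, Z[2]=0)=0; Z[30]=0
i=31: min(r-i=1, Z[3]=1)=1; Z[31]=1

[32, 0, 0, 1, 2, 0, 0, 0, 0, 0, 4, 0, 0, 1, 0, 4, 0, 0, 1, 0, 0, 0, 0, 0, 1, 2, 0, 1, 4, 0, 0, 1]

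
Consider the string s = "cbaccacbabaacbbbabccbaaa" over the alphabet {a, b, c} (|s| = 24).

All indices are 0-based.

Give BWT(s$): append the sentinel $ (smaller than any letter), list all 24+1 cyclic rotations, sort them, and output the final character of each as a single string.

aaabbbbcabcacbcbcacca$aab

rank  rotation                   last
    0  $cbaccacbabaacbbbabccbaaa  a
    1  a$cbaccacbabaacbbbabccbaa  a
    2  aa$cbaccacbabaacbbbabccba  a
    3  aaa$cbaccacbabaacbbbabccb  b
    4  aacbbbabccbaaa$cbaccacbab  b
    5  abaacbbbabccbaaa$cbaccacb  b
    6  abccbaaa$cbaccacbabaacbbb  b
    7  acbabaacbbbabccbaaa$cbacc  c
    8  acbbbabccbaaa$cbaccacbaba  a
    9  accacbabaacbbbabccbaaa$cb  b
   10  baaa$cbaccacbabaacbbbabcc  c
   11  baacbbbabccbaaa$cbaccacba  a
   12  babaacbbbabccbaaa$cbaccac  c
   13  babccbaaa$cbaccacbabaacbb  b
   14  baccacbabaacbbbabccbaaa$c  c
   15  bbabccbaaa$cbaccacbabaacb  b
   16  bbbabccbaaa$cbaccacbabaac  c
   17  bccbaaa$cbaccacbabaacbbba  a
   18  cacbabaacbbbabccbaaa$cbac  c
   19  cbaaa$cbaccacbabaacbbbabc  c
   20  cbabaacbbbabccbaaa$cbacca  a
   21  cbaccacbabaacbbbabccbaaa$  $
   22  cbbbabccbaaa$cbaccacbabaa  a
   23  ccacbabaacbbbabccbaaa$cba  a
   24  ccbaaa$cbaccacbabaacbbbab  b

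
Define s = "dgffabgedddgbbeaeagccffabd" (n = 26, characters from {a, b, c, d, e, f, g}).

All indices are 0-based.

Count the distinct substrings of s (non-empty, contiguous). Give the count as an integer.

rank→(start, suffix):
  0 → (23, 'abd')
  1 → (4, 'abgedddgbbeaeagccffabd')
  2 → (15, 'aeagccffabd')
  3 → (17, 'agccffabd')
  4 → (12, 'bbeaeagccffabd')
  5 → (24, 'bd')
  6 → (13, 'beaeagccffabd')
  7 → (5, 'bgedddgbbeaeagccffabd')
  8 → (19, 'ccffabd')
  9 → (20, 'cffabd')
  10 → (25, 'd')
  11 → (8, 'dddgbbeaeagccffabd')
  12 → (9, 'ddgbbeaeagccffabd')
  13 → (10, 'dgbbeaeagccffabd')
  14 → (0, 'dgffabgedddgbbeaeagccffabd')
  15 → (14, 'eaeagccffabd')
  16 → (16, 'eagccffabd')
  17 → (7, 'edddgbbeaeagccffabd')
  18 → (22, 'fabd')
  19 → (3, 'fabgedddgbbeaeagccffabd')
  20 → (21, 'ffabd')
  21 → (2, 'ffabgedddgbbeaeagccffabd')
  22 → (11, 'gbbeaeagccffabd')
  23 → (18, 'gccffabd')
  24 → (6, 'gedddgbbeaeagccffabd')
  25 → (1, 'gffabgedddgbbeaeagccffabd')

SA = [23, 4, 15, 17, 12, 24, 13, 5, 19, 20, 25, 8, 9, 10, 0, 14, 16, 7, 22, 3, 21, 2, 11, 18, 6, 1]
rank  pair      lcp
   1  s[23:],s[4:]  2  'ab'
   2  s[4:],s[15:]  1  'a'
   3  s[15:],s[17:]  1  'a'
   4  s[17:],s[12:]  0  ''
   5  s[12:],s[24:]  1  'b'
   6  s[24:],s[13:]  1  'b'
   7  s[13:],s[5:]  1  'b'
   8  s[5:],s[19:]  0  ''
   9  s[19:],s[20:]  1  'c'
  10  s[20:],s[25:]  0  ''
  11  s[25:],s[8:]  1  'd'
  12  s[8:],s[9:]  2  'dd'
  13  s[9:],s[10:]  1  'd'
  14  s[10:],s[0:]  2  'dg'
  15  s[0:],s[14:]  0  ''
  16  s[14:],s[16:]  2  'ea'
  17  s[16:],s[7:]  1  'e'
  18  s[7:],s[22:]  0  ''
  19  s[22:],s[3:]  3  'fab'
  20  s[3:],s[21:]  1  'f'
  21  s[21:],s[2:]  4  'ffab'
  22  s[2:],s[11:]  0  ''
  23  s[11:],s[18:]  1  'g'
  24  s[18:],s[6:]  1  'g'
  25  s[6:],s[1:]  1  'g'

n(n+1)/2 = 26·27/2 = 351
Σ LCP = 0 + 2 + 1 + 1 + 0 + 1 + 1 + 1 + 0 + 1 + 0 + 1 + 2 + 1 + 2 + 0 + 2 + 1 + 0 + 3 + 1 + 4 + 0 + 1 + 1 + 1 = 28
distinct = 351 − 28 = 323

323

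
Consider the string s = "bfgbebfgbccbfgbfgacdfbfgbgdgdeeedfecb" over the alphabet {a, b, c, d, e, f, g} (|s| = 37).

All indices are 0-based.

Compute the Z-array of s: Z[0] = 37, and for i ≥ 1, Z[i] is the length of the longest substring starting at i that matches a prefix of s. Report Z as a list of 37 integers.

Z[0]=37
i=1: fresh scan; Z[1]=0
i=2: fresh scan; Z[2]=0
i=3: fresh scan; Z[3]=1 scan→box=[3,4)
i=4: fresh scan; Z[4]=0
i=5: fresh scan; Z[5]=4 scan→box=[5,9)
i=6: min(r-i=3, Z[1]=0)=0; Z[6]=0
i=7: min(r-i=2, Z[2]=0)=0; Z[7]=0
i=8: min(r-i=1, Z[3]=1)=1; Z[8]=1
i=9: fresh scan; Z[9]=0
i=10: fresh scan; Z[10]=0
i=11: fresh scan; Z[11]=4 scan→box=[11,15)
i=12: min(r-i=3, Z[1]=0)=0; Z[12]=0
i=13: min(r-i=2, Z[2]=0)=0; Z[13]=0
i=14: min(r-i=1, Z[3]=1)=1; Z[14]=3 scan→box=[14,17)
i=15: min(r-i=2, Z[1]=0)=0; Z[15]=0
i=16: min(r-i=1, Z[2]=0)=0; Z[16]=0
i=17: fresh scan; Z[17]=0
i=18: fresh scan; Z[18]=0
i=19: fresh scan; Z[19]=0
i=20: fresh scan; Z[20]=0
i=21: fresh scan; Z[21]=4 scan→box=[21,25)
i=22: min(r-i=3, Z[1]=0)=0; Z[22]=0
i=23: min(r-i=2, Z[2]=0)=0; Z[23]=0
i=24: min(r-i=1, Z[3]=1)=1; Z[24]=1
i=25: fresh scan; Z[25]=0
i=26: fresh scan; Z[26]=0
i=27: fresh scan; Z[27]=0
i=28: fresh scan; Z[28]=0
i=29: fresh scan; Z[29]=0
i=30: fresh scan; Z[30]=0
i=31: fresh scan; Z[31]=0
i=32: fresh scan; Z[32]=0
i=33: fresh scan; Z[33]=0
i=34: fresh scan; Z[34]=0
i=35: fresh scan; Z[35]=0
i=36: fresh scan; Z[36]=1 scan→box=[36,37)

[37, 0, 0, 1, 0, 4, 0, 0, 1, 0, 0, 4, 0, 0, 3, 0, 0, 0, 0, 0, 0, 4, 0, 0, 1, 0, 0, 0, 0, 0, 0, 0, 0, 0, 0, 0, 1]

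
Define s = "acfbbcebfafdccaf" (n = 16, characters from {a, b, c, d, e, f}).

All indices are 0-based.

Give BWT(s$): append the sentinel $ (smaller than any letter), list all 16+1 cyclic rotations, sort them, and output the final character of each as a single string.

f$cffbecdbafcabca

rank  rotation           last
    0  $acfbbcebfafdccaf  f
    1  acfbbcebfafdccaf$  $
    2  af$acfbbcebfafdcc  c
    3  afdccaf$acfbbcebf  f
    4  bbcebfafdccaf$acf  f
    5  bcebfafdccaf$acfb  b
    6  bfafdccaf$acfbbce  e
    7  caf$acfbbcebfafdc  c
    8  ccaf$acfbbcebfafd  d
    9  cebfafdccaf$acfbb  b
   10  cfbbcebfafdccaf$a  a
   11  dccaf$acfbbcebfaf  f
   12  ebfafdccaf$acfbbc  c
   13  f$acfbbcebfafdcca  a
   14  fafdccaf$acfbbceb  b
   15  fbbcebfafdccaf$ac  c
   16  fdccaf$acfbbcebfa  a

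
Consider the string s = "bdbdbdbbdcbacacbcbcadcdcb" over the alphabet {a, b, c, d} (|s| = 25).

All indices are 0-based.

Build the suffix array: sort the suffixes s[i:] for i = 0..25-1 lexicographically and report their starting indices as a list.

sorted suffixes:
  #0 SA[0]=11  'acacbcbcadcdcb'
  #1 SA[1]=13  'acbcbcadcdcb'
  #2 SA[2]=19  'adcdcb'
  #3 SA[3]=24  'b'
  #4 SA[4]=10  'bacacbcbcadcdcb'
  #5 SA[5]=6  'bbdcbacacbcbcadcdcb'
  #6 SA[6]=17  'bcadcdcb'
  #7 SA[7]=15  'bcbcadcdcb'
  #8 SA[8]=4  'bdbbdcbacacbcbcadcdcb'
  #9 SA[9]=2  'bdbdbbdcbacacbcbcadcdcb'
  #10 SA[10]=0  'bdbdbdbbdcbacacbcbcadcdcb'
  #11 SA[11]=7  'bdcbacacbcbcadcdcb'
  #12 SA[12]=12  'cacbcbcadcdcb'
  #13 SA[13]=18  'cadcdcb'
  #14 SA[14]=23  'cb'
  #15 SA[15]=9  'cbacacbcbcadcdcb'
  #16 SA[16]=16  'cbcadcdcb'
  #17 SA[17]=14  'cbcbcadcdcb'
  #18 SA[18]=21  'cdcb'
  #19 SA[19]=5  'dbbdcbacacbcbcadcdcb'
  #20 SA[20]=3  'dbdbbdcbacacbcbcadcdcb'
  #21 SA[21]=1  'dbdbdbbdcbacacbcbcadcdcb'
  #22 SA[22]=22  'dcb'
  #23 SA[23]=8  'dcbacacbcbcadcdcb'
  #24 SA[24]=20  'dcdcb'

[11, 13, 19, 24, 10, 6, 17, 15, 4, 2, 0, 7, 12, 18, 23, 9, 16, 14, 21, 5, 3, 1, 22, 8, 20]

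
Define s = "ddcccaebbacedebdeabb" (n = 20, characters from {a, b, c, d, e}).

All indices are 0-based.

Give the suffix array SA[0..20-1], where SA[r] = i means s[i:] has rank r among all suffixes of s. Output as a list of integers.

rank | idx | suffix
   0 |  17 | abb
   1 |   9 | acedebdeabb
   2 |   5 | aebbacedebdeabb
   3 |  19 | b
   4 |   8 | bacedebdeabb
   5 |  18 | bb
   6 |   7 | bbacedebdeabb
   7 |  14 | bdeabb
   8 |   4 | caebbacedebdeabb
   9 |   3 | ccaebbacedebdeabb
  10 |   2 | cccaebbacedebdeabb
  11 |  10 | cedebdeabb
  12 |   1 | dcccaebbacedebdeabb
  13 |   0 | ddcccaebbacedebdeabb
  14 |  15 | deabb
  15 |  12 | debdeabb
  16 |  16 | eabb
  17 |   6 | ebbacedebdeabb
  18 |  13 | ebdeabb
  19 |  11 | edebdeabb

[17, 9, 5, 19, 8, 18, 7, 14, 4, 3, 2, 10, 1, 0, 15, 12, 16, 6, 13, 11]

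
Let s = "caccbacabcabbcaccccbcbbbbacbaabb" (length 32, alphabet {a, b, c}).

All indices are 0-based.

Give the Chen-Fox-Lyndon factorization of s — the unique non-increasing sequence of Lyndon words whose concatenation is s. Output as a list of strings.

emit factor 1: 'c' (i=0, period=1)
emit factor 2: 'accb' (i=1, period=4)
emit factor 3: 'ac' (i=5, period=2)
emit factor 4: 'abc' (i=7, period=3)
emit factor 5: 'abbcaccccbcbbbbacb' (i=10, period=18)
emit factor 6: 'aabb' (i=28, period=4)

["c", "accb", "ac", "abc", "abbcaccccbcbbbbacb", "aabb"]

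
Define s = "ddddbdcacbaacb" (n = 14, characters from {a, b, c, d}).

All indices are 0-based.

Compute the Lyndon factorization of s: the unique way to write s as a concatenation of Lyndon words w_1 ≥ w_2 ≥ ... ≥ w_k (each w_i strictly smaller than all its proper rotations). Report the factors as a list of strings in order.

["d", "d", "d", "d", "bdc", "acb", "aacb"]

emit factor 1: 'd' (i=0, period=1)
emit factor 2: 'd' (i=1, period=1)
emit factor 3: 'd' (i=2, period=1)
emit factor 4: 'd' (i=3, period=1)
emit factor 5: 'bdc' (i=4, period=3)
emit factor 6: 'acb' (i=7, period=3)
emit factor 7: 'aacb' (i=10, period=4)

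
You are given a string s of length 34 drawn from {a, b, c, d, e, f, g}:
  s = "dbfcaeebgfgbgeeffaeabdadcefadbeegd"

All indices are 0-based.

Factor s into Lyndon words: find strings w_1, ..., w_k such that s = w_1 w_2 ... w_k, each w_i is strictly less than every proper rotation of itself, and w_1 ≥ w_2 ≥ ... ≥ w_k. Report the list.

emit factor 1: 'd' (i=0, period=1)
emit factor 2: 'bfc' (i=1, period=3)
emit factor 3: 'aeebgfgbgeeff' (i=4, period=13)
emit factor 4: 'ae' (i=17, period=2)
emit factor 5: 'abdadcefadbeegd' (i=19, period=15)

["d", "bfc", "aeebgfgbgeeff", "ae", "abdadcefadbeegd"]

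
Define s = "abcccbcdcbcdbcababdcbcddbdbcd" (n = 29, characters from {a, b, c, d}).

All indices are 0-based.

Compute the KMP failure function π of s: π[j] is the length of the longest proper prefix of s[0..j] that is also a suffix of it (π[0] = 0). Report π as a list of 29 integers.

[0, 0, 0, 0, 0, 0, 0, 0, 0, 0, 0, 0, 0, 0, 1, 2, 1, 2, 0, 0, 0, 0, 0, 0, 0, 0, 0, 0, 0]

π[0] = 0
j=1 s[j]='b': π[1]=0 (border '')
j=2 s[j]='c': π[2]=0 (border '')
j=3 s[j]='c': π[3]=0 (border '')
j=4 s[j]='c': π[4]=0 (border '')
j=5 s[j]='b': π[5]=0 (border '')
j=6 s[j]='c': π[6]=0 (border '')
j=7 s[j]='d': π[7]=0 (border '')
j=8 s[j]='c': π[8]=0 (border '')
j=9 s[j]='b': π[9]=0 (border '')
j=10 s[j]='c': π[10]=0 (border '')
j=11 s[j]='d': π[11]=0 (border '')
j=12 s[j]='b': π[12]=0 (border '')
j=13 s[j]='c': π[13]=0 (border '')
j=14 s[j]='a': π[14]=1 (border 'a')
j=15 s[j]='b': π[15]=2 (border 'ab')
j=16 s[j]='a': k: 2→0; π[16]=1 (border 'a')
j=17 s[j]='b': π[17]=2 (border 'ab')
j=18 s[j]='d': k: 2→0; π[18]=0 (border '')
j=19 s[j]='c': π[19]=0 (border '')
j=20 s[j]='b': π[20]=0 (border '')
j=21 s[j]='c': π[21]=0 (border '')
j=22 s[j]='d': π[22]=0 (border '')
j=23 s[j]='d': π[23]=0 (border '')
j=24 s[j]='b': π[24]=0 (border '')
j=25 s[j]='d': π[25]=0 (border '')
j=26 s[j]='b': π[26]=0 (border '')
j=27 s[j]='c': π[27]=0 (border '')
j=28 s[j]='d': π[28]=0 (border '')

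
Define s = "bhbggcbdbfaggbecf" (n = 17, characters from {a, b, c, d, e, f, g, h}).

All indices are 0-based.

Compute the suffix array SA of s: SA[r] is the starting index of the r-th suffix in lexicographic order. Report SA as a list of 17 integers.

rank | idx | suffix
   0 |  10 | aggbecf
   1 |   6 | bdbfaggbecf
   2 |  13 | becf
   3 |   8 | bfaggbecf
   4 |   2 | bggcbdbfaggbecf
   5 |   0 | bhbggcbdbfaggbecf
   6 |   5 | cbdbfaggbecf
   7 |  15 | cf
   8 |   7 | dbfaggbecf
   9 |  14 | ecf
  10 |  16 | f
  11 |   9 | faggbecf
  12 |  12 | gbecf
  13 |   4 | gcbdbfaggbecf
  14 |  11 | ggbecf
  15 |   3 | ggcbdbfaggbecf
  16 |   1 | hbggcbdbfaggbecf

[10, 6, 13, 8, 2, 0, 5, 15, 7, 14, 16, 9, 12, 4, 11, 3, 1]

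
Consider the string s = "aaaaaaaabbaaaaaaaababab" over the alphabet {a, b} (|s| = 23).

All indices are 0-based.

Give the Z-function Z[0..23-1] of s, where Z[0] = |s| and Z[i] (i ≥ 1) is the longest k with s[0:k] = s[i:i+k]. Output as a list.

Z[0]=23
i=1: fresh scan; Z[1]=7 grow→box=[1,8)
i=2: min(r-i=6, Z[1]=7)=6; Z[2]=6
i=3: min(r-i=5, Z[2]=6)=5; Z[3]=5
i=4: min(r-i=4, Z[3]=5)=4; Z[4]=4
i=5: min(r-i=3, Z[4]=4)=3; Z[5]=3
i=6: min(r-i=2, Z[5]=3)=2; Z[6]=2
i=7: min(r-i=1, Z[6]=2)=1; Z[7]=1
i=8: fresh scan; Z[8]=0
i=9: fresh scan; Z[9]=0
i=10: fresh scan; Z[10]=9 grow→box=[10,19)
i=11: min(r-i=8, Z[1]=7)=7; Z[11]=7
i=12: min(r-i=7, Z[2]=6)=6; Z[12]=6
i=13: min(r-i=6, Z[3]=5)=5; Z[13]=5
i=14: min(r-i=5, Z[4]=4)=4; Z[14]=4
i=15: min(r-i=4, Z[5]=3)=3; Z[15]=3
i=16: min(r-i=3, Z[6]=2)=2; Z[16]=2
i=17: min(r-i=2, Z[7]=1)=1; Z[17]=1
i=18: min(r-i=1, Z[8]=0)=0; Z[18]=0
i=19: fresh scan; Z[19]=1 grow→box=[19,20)
i=20: fresh scan; Z[20]=0
i=21: fresh scan; Z[21]=1 grow→box=[21,22)
i=22: fresh scan; Z[22]=0

[23, 7, 6, 5, 4, 3, 2, 1, 0, 0, 9, 7, 6, 5, 4, 3, 2, 1, 0, 1, 0, 1, 0]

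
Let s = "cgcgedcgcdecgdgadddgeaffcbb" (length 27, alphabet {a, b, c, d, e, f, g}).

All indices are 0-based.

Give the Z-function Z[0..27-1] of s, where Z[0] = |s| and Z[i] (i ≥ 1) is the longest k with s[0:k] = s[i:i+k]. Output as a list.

[27, 0, 2, 0, 0, 0, 3, 0, 1, 0, 0, 2, 0, 0, 0, 0, 0, 0, 0, 0, 0, 0, 0, 0, 1, 0, 0]

Z[0]=27
i=1: outside box; Z[1]=0
i=2: outside box; Z[2]=2 extend→box=[2,4)
i=3: min(r-i=1, Z[1]=0)=0; Z[3]=0
i=4: outside box; Z[4]=0
i=5: outside box; Z[5]=0
i=6: outside box; Z[6]=3 extend→box=[6,9)
i=7: min(r-i=2, Z[1]=0)=0; Z[7]=0
i=8: min(r-i=1, Z[2]=2)=1; Z[8]=1
i=9: outside box; Z[9]=0
i=10: outside box; Z[10]=0
i=11: outside box; Z[11]=2 extend→box=[11,13)
i=12: min(r-i=1, Z[1]=0)=0; Z[12]=0
i=13: outside box; Z[13]=0
i=14: outside box; Z[14]=0
i=15: outside box; Z[15]=0
i=16: outside box; Z[16]=0
i=17: outside box; Z[17]=0
i=18: outside box; Z[18]=0
i=19: outside box; Z[19]=0
i=20: outside box; Z[20]=0
i=21: outside box; Z[21]=0
i=22: outside box; Z[22]=0
i=23: outside box; Z[23]=0
i=24: outside box; Z[24]=1 extend→box=[24,25)
i=25: outside box; Z[25]=0
i=26: outside box; Z[26]=0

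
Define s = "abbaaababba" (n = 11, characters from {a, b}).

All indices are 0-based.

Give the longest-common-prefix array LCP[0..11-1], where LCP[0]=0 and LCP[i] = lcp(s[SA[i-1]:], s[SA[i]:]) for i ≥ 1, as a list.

[0, 1, 2, 1, 2, 4, 0, 2, 2, 1, 3]

rank | idx | suffix
   0 |  10 | a
   1 |   3 | aaababba
   2 |   4 | aababba
   3 |   5 | ababba
   4 |   7 | abba
   5 |   0 | abbaaababba
   6 |   9 | ba
   7 |   2 | baaababba
   8 |   6 | babba
   9 |   8 | bba
  10 |   1 | bbaaababba

SA = [10, 3, 4, 5, 7, 0, 9, 2, 6, 8, 1]
[i] adj suffixes → lcp
  [1] 10/3 → 1 ('a')
  [2] 3/4 → 2 ('aa')
  [3] 4/5 → 1 ('a')
  [4] 5/7 → 2 ('ab')
  [5] 7/0 → 4 ('abba')
  [6] 0/9 → 0 ('')
  [7] 9/2 → 2 ('ba')
  [8] 2/6 → 2 ('ba')
  [9] 6/8 → 1 ('b')
  [10] 8/1 → 3 ('bba')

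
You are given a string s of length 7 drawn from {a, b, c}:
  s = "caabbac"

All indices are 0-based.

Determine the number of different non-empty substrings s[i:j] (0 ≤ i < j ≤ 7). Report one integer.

24

rank→(start, suffix):
  0 → (1, 'aabbac')
  1 → (2, 'abbac')
  2 → (5, 'ac')
  3 → (4, 'bac')
  4 → (3, 'bbac')
  5 → (6, 'c')
  6 → (0, 'caabbac')

SA = [1, 2, 5, 4, 3, 6, 0]
rank  pair      lcp
   1  s[1:],s[2:]  1  'a'
   2  s[2:],s[5:]  1  'a'
   3  s[5:],s[4:]  0  ''
   4  s[4:],s[3:]  1  'b'
   5  s[3:],s[6:]  0  ''
   6  s[6:],s[0:]  1  'c'

n(n+1)/2 = 7·8/2 = 28
Σ LCP = 0 + 1 + 1 + 0 + 1 + 0 + 1 = 4
distinct = 28 − 4 = 24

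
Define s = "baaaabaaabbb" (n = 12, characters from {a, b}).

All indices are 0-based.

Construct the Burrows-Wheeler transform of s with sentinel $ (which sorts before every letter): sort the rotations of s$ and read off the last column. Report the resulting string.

rank  rotation       last
    0  $baaaabaaabbb  b
    1  aaaabaaabbb$b  b
    2  aaabaaabbb$ba  a
    3  aaabbb$baaaab  b
    4  aabaaabbb$baa  a
    5  aabbb$baaaaba  a
    6  abaaabbb$baaa  a
    7  abbb$baaaabaa  a
    8  b$baaaabaaabb  b
    9  baaaabaaabbb$  $
   10  baaabbb$baaaa  a
   11  bb$baaaabaaab  b
   12  bbb$baaaabaaa  a

bbabaaaab$aba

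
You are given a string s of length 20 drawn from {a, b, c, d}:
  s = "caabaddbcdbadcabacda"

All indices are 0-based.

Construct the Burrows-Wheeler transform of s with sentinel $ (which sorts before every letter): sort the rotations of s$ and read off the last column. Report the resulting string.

rank  rotation               last
    0  $caabaddbcdbadcabacda  a
    1  a$caabaddbcdbadcabacd  d
    2  aabaddbcdbadcabacda$c  c
    3  abacda$caabaddbcdbadc  c
    4  abaddbcdbadcabacda$ca  a
    5  acda$caabaddbcdbadcab  b
    6  adcabacda$caabaddbcdb  b
    7  addbcdbadcabacda$caab  b
    8  bacda$caabaddbcdbadca  a
    9  badcabacda$caabaddbcd  d
   10  baddbcdbadcabacda$caa  a
   11  bcdbadcabacda$caabadd  d
   12  caabaddbcdbadcabacda$  $
   13  cabacda$caabaddbcdbad  d
   14  cda$caabaddbcdbadcaba  a
   15  cdbadcabacda$caabaddb  b
   16  da$caabaddbcdbadcabac  c
   17  dbadcabacda$caabaddbc  c
   18  dbcdbadcabacda$caabad  d
   19  dcabacda$caabaddbcdba  a
   20  ddbcdbadcabacda$caaba  a

adccabbbadad$dabccdaa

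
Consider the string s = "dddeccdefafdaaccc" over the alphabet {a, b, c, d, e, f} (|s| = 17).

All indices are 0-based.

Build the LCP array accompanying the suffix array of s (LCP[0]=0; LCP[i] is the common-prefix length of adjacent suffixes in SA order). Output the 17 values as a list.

rank→(start, suffix):
  0 → (12, 'aaccc')
  1 → (13, 'accc')
  2 → (9, 'afdaaccc')
  3 → (16, 'c')
  4 → (15, 'cc')
  5 → (14, 'ccc')
  6 → (4, 'ccdefafdaaccc')
  7 → (5, 'cdefafdaaccc')
  8 → (11, 'daaccc')
  9 → (0, 'dddeccdefafdaaccc')
  10 → (1, 'ddeccdefafdaaccc')
  11 → (2, 'deccdefafdaaccc')
  12 → (6, 'defafdaaccc')
  13 → (3, 'eccdefafdaaccc')
  14 → (7, 'efafdaaccc')
  15 → (8, 'fafdaaccc')
  16 → (10, 'fdaaccc')

SA = [12, 13, 9, 16, 15, 14, 4, 5, 11, 0, 1, 2, 6, 3, 7, 8, 10]
[i] adj suffixes → lcp
  [1] 12/13 → 1 ('a')
  [2] 13/9 → 1 ('a')
  [3] 9/16 → 0 ('')
  [4] 16/15 → 1 ('c')
  [5] 15/14 → 2 ('cc')
  [6] 14/4 → 2 ('cc')
  [7] 4/5 → 1 ('c')
  [8] 5/11 → 0 ('')
  [9] 11/0 → 1 ('d')
  [10] 0/1 → 2 ('dd')
  [11] 1/2 → 1 ('d')
  [12] 2/6 → 2 ('de')
  [13] 6/3 → 0 ('')
  [14] 3/7 → 1 ('e')
  [15] 7/8 → 0 ('')
  [16] 8/10 → 1 ('f')

[0, 1, 1, 0, 1, 2, 2, 1, 0, 1, 2, 1, 2, 0, 1, 0, 1]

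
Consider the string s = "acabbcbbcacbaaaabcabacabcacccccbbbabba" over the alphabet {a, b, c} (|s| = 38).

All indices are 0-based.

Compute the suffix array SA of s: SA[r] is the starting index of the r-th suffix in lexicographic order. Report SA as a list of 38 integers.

sorted suffixes:
  #0 SA[0]=37  'a'
  #1 SA[1]=12  'aaaabcabacabcacccccbbbabba'
  #2 SA[2]=13  'aaabcabacabcacccccbbbabba'
  #3 SA[3]=14  'aabcabacabcacccccbbbabba'
  #4 SA[4]=18  'abacabcacccccbbbabba'
  #5 SA[5]=34  'abba'
  #6 SA[6]=2  'abbcbbcacbaaaabcabacabcacccccbbbabba'
  #7 SA[7]=15  'abcabacabcacccccbbbabba'
  #8 SA[8]=22  'abcacccccbbbabba'
  #9 SA[9]=0  'acabbcbbcacbaaaabcabacabcacccccbbbabba'
  #10 SA[10]=20  'acabcacccccbbbabba'
  #11 SA[11]=9  'acbaaaabcabacabcacccccbbbabba'
  #12 SA[12]=25  'acccccbbbabba'
  #13 SA[13]=36  'ba'
  #14 SA[14]=11  'baaaabcabacabcacccccbbbabba'
  #15 SA[15]=33  'babba'
  #16 SA[16]=19  'bacabcacccccbbbabba'
  #17 SA[17]=35  'bba'
  #18 SA[18]=32  'bbabba'
  #19 SA[19]=31  'bbbabba'
  #20 SA[20]=6  'bbcacbaaaabcabacabcacccccbbbabba'
  #21 SA[21]=3  'bbcbbcacbaaaabcabacabcacccccbbbabba'
  #22 SA[22]=16  'bcabacabcacccccbbbabba'
  #23 SA[23]=7  'bcacbaaaabcabacabcacccccbbbabba'
  #24 SA[24]=23  'bcacccccbbbabba'
  #25 SA[25]=4  'bcbbcacbaaaabcabacabcacccccbbbabba'
  #26 SA[26]=17  'cabacabcacccccbbbabba'
  #27 SA[27]=1  'cabbcbbcacbaaaabcabacabcacccccbbbabba'
  #28 SA[28]=21  'cabcacccccbbbabba'
  #29 SA[29]=8  'cacbaaaabcabacabcacccccbbbabba'
  #30 SA[30]=24  'cacccccbbbabba'
  #31 SA[31]=10  'cbaaaabcabacabcacccccbbbabba'
  #32 SA[32]=30  'cbbbabba'
  #33 SA[33]=5  'cbbcacbaaaabcabacabcacccccbbbabba'
  #34 SA[34]=29  'ccbbbabba'
  #35 SA[35]=28  'cccbbbabba'
  #36 SA[36]=27  'ccccbbbabba'
  #37 SA[37]=26  'cccccbbbabba'

[37, 12, 13, 14, 18, 34, 2, 15, 22, 0, 20, 9, 25, 36, 11, 33, 19, 35, 32, 31, 6, 3, 16, 7, 23, 4, 17, 1, 21, 8, 24, 10, 30, 5, 29, 28, 27, 26]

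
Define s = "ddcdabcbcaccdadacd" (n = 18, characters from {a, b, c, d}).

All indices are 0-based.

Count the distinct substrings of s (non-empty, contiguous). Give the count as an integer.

150

sorted suffixes:
  #0 SA[0]=4  'abcbcaccdadacd'
  #1 SA[1]=9  'accdadacd'
  #2 SA[2]=15  'acd'
  #3 SA[3]=13  'adacd'
  #4 SA[4]=7  'bcaccdadacd'
  #5 SA[5]=5  'bcbcaccdadacd'
  #6 SA[6]=8  'caccdadacd'
  #7 SA[7]=6  'cbcaccdadacd'
  #8 SA[8]=10  'ccdadacd'
  #9 SA[9]=16  'cd'
  #10 SA[10]=2  'cdabcbcaccdadacd'
  #11 SA[11]=11  'cdadacd'
  #12 SA[12]=17  'd'
  #13 SA[13]=3  'dabcbcaccdadacd'
  #14 SA[14]=14  'dacd'
  #15 SA[15]=12  'dadacd'
  #16 SA[16]=1  'dcdabcbcaccdadacd'
  #17 SA[17]=0  'ddcdabcbcaccdadacd'

SA = [4, 9, 15, 13, 7, 5, 8, 6, 10, 16, 2, 11, 17, 3, 14, 12, 1, 0]
rank  pair      lcp
   1  s[4:],s[9:]  1  'a'
   2  s[9:],s[15:]  2  'ac'
   3  s[15:],s[13:]  1  'a'
   4  s[13:],s[7:]  0  ''
   5  s[7:],s[5:]  2  'bc'
   6  s[5:],s[8:]  0  ''
   7  s[8:],s[6:]  1  'c'
   8  s[6:],s[10:]  1  'c'
   9  s[10:],s[16:]  1  'c'
  10  s[16:],s[2:]  2  'cd'
  11  s[2:],s[11:]  3  'cda'
  12  s[11:],s[17:]  0  ''
  13  s[17:],s[3:]  1  'd'
  14  s[3:],s[14:]  2  'da'
  15  s[14:],s[12:]  2  'da'
  16  s[12:],s[1:]  1  'd'
  17  s[1:],s[0:]  1  'd'

n(n+1)/2 = 18·19/2 = 171
Σ LCP = 0 + 1 + 2 + 1 + 0 + 2 + 0 + 1 + 1 + 1 + 2 + 3 + 0 + 1 + 2 + 2 + 1 + 1 = 21
distinct = 171 − 21 = 150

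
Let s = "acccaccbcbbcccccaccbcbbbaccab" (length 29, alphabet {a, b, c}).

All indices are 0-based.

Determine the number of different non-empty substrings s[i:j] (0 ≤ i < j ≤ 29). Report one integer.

rank→(start, suffix):
  0 → (27, 'ab')
  1 → (24, 'accab')
  2 → (16, 'accbcbbbaccab')
  3 → (4, 'accbcbbcccccaccbcbbbaccab')
  4 → (0, 'acccaccbcbbcccccaccbcbbbaccab')
  5 → (28, 'b')
  6 → (23, 'baccab')
  7 → (22, 'bbaccab')
  8 → (21, 'bbbaccab')
  9 → (9, 'bbcccccaccbcbbbaccab')
  10 → (19, 'bcbbbaccab')
  11 → (7, 'bcbbcccccaccbcbbbaccab')
  12 → (10, 'bcccccaccbcbbbaccab')
  13 → (26, 'cab')
  14 → (15, 'caccbcbbbaccab')
  15 → (3, 'caccbcbbcccccaccbcbbbaccab')
  16 → (20, 'cbbbaccab')
  17 → (8, 'cbbcccccaccbcbbbaccab')
  18 → (18, 'cbcbbbaccab')
  19 → (6, 'cbcbbcccccaccbcbbbaccab')
  20 → (25, 'ccab')
  21 → (14, 'ccaccbcbbbaccab')
  22 → (2, 'ccaccbcbbcccccaccbcbbbaccab')
  23 → (17, 'ccbcbbbaccab')
  24 → (5, 'ccbcbbcccccaccbcbbbaccab')
  25 → (13, 'cccaccbcbbbaccab')
  26 → (1, 'cccaccbcbbcccccaccbcbbbaccab')
  27 → (12, 'ccccaccbcbbbaccab')
  28 → (11, 'cccccaccbcbbbaccab')

SA = [27, 24, 16, 4, 0, 28, 23, 22, 21, 9, 19, 7, 10, 26, 15, 3, 20, 8, 18, 6, 25, 14, 2, 17, 5, 13, 1, 12, 11]
i: (SA[i-1],SA[i]) lcp shared
  1: (27,24) 1 'a'
  2: (24,16) 3 'acc'
  3: (16,4) 7 'accbcbb'
  4: (4,0) 3 'acc'
  5: (0,28) 0 ''
  6: (28,23) 1 'b'
  7: (23,22) 1 'b'
  8: (22,21) 2 'bb'
  9: (21,9) 2 'bb'
  10: (9,19) 1 'b'
  11: (19,7) 4 'bcbb'
  12: (7,10) 2 'bc'
  13: (10,26) 0 ''
  14: (26,15) 2 'ca'
  15: (15,3) 8 'caccbcbb'
  16: (3,20) 1 'c'
  17: (20,8) 3 'cbb'
  18: (8,18) 2 'cb'
  19: (18,6) 5 'cbcbb'
  20: (6,25) 1 'c'
  21: (25,14) 3 'cca'
  22: (14,2) 9 'ccaccbcbb'
  23: (2,17) 2 'cc'
  24: (17,5) 6 'ccbcbb'
  25: (5,13) 2 'cc'
  26: (13,1) 10 'cccaccbcbb'
  27: (1,12) 3 'ccc'
  28: (12,11) 4 'cccc'

n(n+1)/2 = 29·30/2 = 435
Σ LCP = 0 + 1 + 3 + 7 + 3 + 0 + 1 + 1 + 2 + 2 + 1 + 4 + 2 + 0 + 2 + 8 + 1 + 3 + 2 + 5 + 1 + 3 + 9 + 2 + 6 + 2 + 10 + 3 + 4 = 88
distinct = 435 − 88 = 347

347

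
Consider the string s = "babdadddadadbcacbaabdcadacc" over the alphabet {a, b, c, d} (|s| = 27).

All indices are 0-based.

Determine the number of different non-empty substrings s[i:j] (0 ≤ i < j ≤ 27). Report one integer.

rank→(start, suffix):
  0 → (17, 'aabdcadacc')
  1 → (1, 'abdadddadadbcacbaabdcadacc')
  2 → (18, 'abdcadacc')
  3 → (14, 'acbaabdcadacc')
  4 → (24, 'acc')
  5 → (22, 'adacc')
  6 → (8, 'adadbcacbaabdcadacc')
  7 → (10, 'adbcacbaabdcadacc')
  8 → (4, 'adddadadbcacbaabdcadacc')
  9 → (16, 'baabdcadacc')
  10 → (0, 'babdadddadadbcacbaabdcadacc')
  11 → (12, 'bcacbaabdcadacc')
  12 → (2, 'bdadddadadbcacbaabdcadacc')
  13 → (19, 'bdcadacc')
  14 → (26, 'c')
  15 → (13, 'cacbaabdcadacc')
  16 → (21, 'cadacc')
  17 → (15, 'cbaabdcadacc')
  18 → (25, 'cc')
  19 → (23, 'dacc')
  20 → (7, 'dadadbcacbaabdcadacc')
  21 → (9, 'dadbcacbaabdcadacc')
  22 → (3, 'dadddadadbcacbaabdcadacc')
  23 → (11, 'dbcacbaabdcadacc')
  24 → (20, 'dcadacc')
  25 → (6, 'ddadadbcacbaabdcadacc')
  26 → (5, 'dddadadbcacbaabdcadacc')

SA = [17, 1, 18, 14, 24, 22, 8, 10, 4, 16, 0, 12, 2, 19, 26, 13, 21, 15, 25, 23, 7, 9, 3, 11, 20, 6, 5]
i: (SA[i-1],SA[i]) lcp shared
  1: (17,1) 1 'a'
  2: (1,18) 3 'abd'
  3: (18,14) 1 'a'
  4: (14,24) 2 'ac'
  5: (24,22) 1 'a'
  6: (22,8) 3 'ada'
  7: (8,10) 2 'ad'
  8: (10,4) 2 'ad'
  9: (4,16) 0 ''
  10: (16,0) 2 'ba'
  11: (0,12) 1 'b'
  12: (12,2) 1 'b'
  13: (2,19) 2 'bd'
  14: (19,26) 0 ''
  15: (26,13) 1 'c'
  16: (13,21) 2 'ca'
  17: (21,15) 1 'c'
  18: (15,25) 1 'c'
  19: (25,23) 0 ''
  20: (23,7) 2 'da'
  21: (7,9) 3 'dad'
  22: (9,3) 3 'dad'
  23: (3,11) 1 'd'
  24: (11,20) 1 'd'
  25: (20,6) 1 'd'
  26: (6,5) 2 'dd'

n(n+1)/2 = 27·28/2 = 378
Σ LCP = 0 + 1 + 3 + 1 + 2 + 1 + 3 + 2 + 2 + 0 + 2 + 1 + 1 + 2 + 0 + 1 + 2 + 1 + 1 + 0 + 2 + 3 + 3 + 1 + 1 + 1 + 2 = 39
distinct = 378 − 39 = 339

339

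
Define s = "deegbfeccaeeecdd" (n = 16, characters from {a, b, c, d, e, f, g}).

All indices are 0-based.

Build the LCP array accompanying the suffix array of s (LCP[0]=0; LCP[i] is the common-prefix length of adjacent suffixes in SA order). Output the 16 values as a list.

sorted suffixes:
  #0 SA[0]=9  'aeeecdd'
  #1 SA[1]=4  'bfeccaeeecdd'
  #2 SA[2]=8  'caeeecdd'
  #3 SA[3]=7  'ccaeeecdd'
  #4 SA[4]=13  'cdd'
  #5 SA[5]=15  'd'
  #6 SA[6]=14  'dd'
  #7 SA[7]=0  'deegbfeccaeeecdd'
  #8 SA[8]=6  'eccaeeecdd'
  #9 SA[9]=12  'ecdd'
  #10 SA[10]=11  'eecdd'
  #11 SA[11]=10  'eeecdd'
  #12 SA[12]=1  'eegbfeccaeeecdd'
  #13 SA[13]=2  'egbfeccaeeecdd'
  #14 SA[14]=5  'feccaeeecdd'
  #15 SA[15]=3  'gbfeccaeeecdd'

SA = [9, 4, 8, 7, 13, 15, 14, 0, 6, 12, 11, 10, 1, 2, 5, 3]
rank  pair      lcp
   1  s[9:],s[4:]  0  ''
   2  s[4:],s[8:]  0  ''
   3  s[8:],s[7:]  1  'c'
   4  s[7:],s[13:]  1  'c'
   5  s[13:],s[15:]  0  ''
   6  s[15:],s[14:]  1  'd'
   7  s[14:],s[0:]  1  'd'
   8  s[0:],s[6:]  0  ''
   9  s[6:],s[12:]  2  'ec'
  10  s[12:],s[11:]  1  'e'
  11  s[11:],s[10:]  2  'ee'
  12  s[10:],s[1:]  2  'ee'
  13  s[1:],s[2:]  1  'e'
  14  s[2:],s[5:]  0  ''
  15  s[5:],s[3:]  0  ''

[0, 0, 0, 1, 1, 0, 1, 1, 0, 2, 1, 2, 2, 1, 0, 0]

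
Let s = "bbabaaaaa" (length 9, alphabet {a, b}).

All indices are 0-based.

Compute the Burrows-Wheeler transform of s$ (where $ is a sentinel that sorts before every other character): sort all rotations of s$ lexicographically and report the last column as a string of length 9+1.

aaaaabbab$

rank  rotation    last
    0  $bbabaaaaa  a
    1  a$bbabaaaa  a
    2  aa$bbabaaa  a
    3  aaa$bbabaa  a
    4  aaaa$bbaba  a
    5  aaaaa$bbab  b
    6  abaaaaa$bb  b
    7  baaaaa$bba  a
    8  babaaaaa$b  b
    9  bbabaaaaa$  $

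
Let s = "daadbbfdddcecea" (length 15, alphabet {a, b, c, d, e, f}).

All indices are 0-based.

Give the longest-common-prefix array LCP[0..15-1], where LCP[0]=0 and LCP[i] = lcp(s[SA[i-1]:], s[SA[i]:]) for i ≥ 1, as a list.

[0, 1, 1, 0, 1, 0, 2, 0, 1, 1, 1, 2, 0, 1, 0]

rank→(start, suffix):
  0 → (14, 'a')
  1 → (1, 'aadbbfdddcecea')
  2 → (2, 'adbbfdddcecea')
  3 → (4, 'bbfdddcecea')
  4 → (5, 'bfdddcecea')
  5 → (12, 'cea')
  6 → (10, 'cecea')
  7 → (0, 'daadbbfdddcecea')
  8 → (3, 'dbbfdddcecea')
  9 → (9, 'dcecea')
  10 → (8, 'ddcecea')
  11 → (7, 'dddcecea')
  12 → (13, 'ea')
  13 → (11, 'ecea')
  14 → (6, 'fdddcecea')

SA = [14, 1, 2, 4, 5, 12, 10, 0, 3, 9, 8, 7, 13, 11, 6]
[i] adj suffixes → lcp
  [1] 14/1 → 1 ('a')
  [2] 1/2 → 1 ('a')
  [3] 2/4 → 0 ('')
  [4] 4/5 → 1 ('b')
  [5] 5/12 → 0 ('')
  [6] 12/10 → 2 ('ce')
  [7] 10/0 → 0 ('')
  [8] 0/3 → 1 ('d')
  [9] 3/9 → 1 ('d')
  [10] 9/8 → 1 ('d')
  [11] 8/7 → 2 ('dd')
  [12] 7/13 → 0 ('')
  [13] 13/11 → 1 ('e')
  [14] 11/6 → 0 ('')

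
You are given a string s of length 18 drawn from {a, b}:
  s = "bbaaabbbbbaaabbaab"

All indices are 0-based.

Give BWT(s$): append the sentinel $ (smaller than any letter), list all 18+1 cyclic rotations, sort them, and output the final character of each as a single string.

rank  rotation             last
    0  $bbaaabbbbbaaabbaab  b
    1  aaabbaab$bbaaabbbbb  b
    2  aaabbbbbaaabbaab$bb  b
    3  aab$bbaaabbbbbaaabb  b
    4  aabbaab$bbaaabbbbba  a
    5  aabbbbbaaabbaab$bba  a
    6  ab$bbaaabbbbbaaabba  a
    7  abbaab$bbaaabbbbbaa  a
    8  abbbbbaaabbaab$bbaa  a
    9  b$bbaaabbbbbaaabbaa  a
   10  baaabbaab$bbaaabbbb  b
   11  baaabbbbbaaabbaab$b  b
   12  baab$bbaaabbbbbaaab  b
   13  bbaaabbaab$bbaaabbb  b
   14  bbaaabbbbbaaabbaab$  $
   15  bbaab$bbaaabbbbbaaa  a
   16  bbbaaabbaab$bbaaabb  b
   17  bbbbaaabbaab$bbaaab  b
   18  bbbbbaaabbaab$bbaaa  a

bbbbaaaaaabbbb$abba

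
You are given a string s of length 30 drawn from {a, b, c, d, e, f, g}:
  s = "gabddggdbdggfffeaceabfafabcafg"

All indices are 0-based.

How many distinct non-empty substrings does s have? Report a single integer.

432

sorted suffixes:
  #0 SA[0]=24  'abcafg'
  #1 SA[1]=1  'abddggdbdggfffeaceabfafabcafg'
  #2 SA[2]=19  'abfafabcafg'
  #3 SA[3]=16  'aceabfafabcafg'
  #4 SA[4]=22  'afabcafg'
  #5 SA[5]=27  'afg'
  #6 SA[6]=25  'bcafg'
  #7 SA[7]=2  'bddggdbdggfffeaceabfafabcafg'
  #8 SA[8]=8  'bdggfffeaceabfafabcafg'
  #9 SA[9]=20  'bfafabcafg'
  #10 SA[10]=26  'cafg'
  #11 SA[11]=17  'ceabfafabcafg'
  #12 SA[12]=7  'dbdggfffeaceabfafabcafg'
  #13 SA[13]=3  'ddggdbdggfffeaceabfafabcafg'
  #14 SA[14]=4  'dggdbdggfffeaceabfafabcafg'
  #15 SA[15]=9  'dggfffeaceabfafabcafg'
  #16 SA[16]=18  'eabfafabcafg'
  #17 SA[17]=15  'eaceabfafabcafg'
  #18 SA[18]=23  'fabcafg'
  #19 SA[19]=21  'fafabcafg'
  #20 SA[20]=14  'feaceabfafabcafg'
  #21 SA[21]=13  'ffeaceabfafabcafg'
  #22 SA[22]=12  'fffeaceabfafabcafg'
  #23 SA[23]=28  'fg'
  #24 SA[24]=29  'g'
  #25 SA[25]=0  'gabddggdbdggfffeaceabfafabcafg'
  #26 SA[26]=6  'gdbdggfffeaceabfafabcafg'
  #27 SA[27]=11  'gfffeaceabfafabcafg'
  #28 SA[28]=5  'ggdbdggfffeaceabfafabcafg'
  #29 SA[29]=10  'ggfffeaceabfafabcafg'

SA = [24, 1, 19, 16, 22, 27, 25, 2, 8, 20, 26, 17, 7, 3, 4, 9, 18, 15, 23, 21, 14, 13, 12, 28, 29, 0, 6, 11, 5, 10]
[i] adj suffixes → lcp
  [1] 24/1 → 2 ('ab')
  [2] 1/19 → 2 ('ab')
  [3] 19/16 → 1 ('a')
  [4] 16/22 → 1 ('a')
  [5] 22/27 → 2 ('af')
  [6] 27/25 → 0 ('')
  [7] 25/2 → 1 ('b')
  [8] 2/8 → 2 ('bd')
  [9] 8/20 → 1 ('b')
  [10] 20/26 → 0 ('')
  [11] 26/17 → 1 ('c')
  [12] 17/7 → 0 ('')
  [13] 7/3 → 1 ('d')
  [14] 3/4 → 1 ('d')
  [15] 4/9 → 3 ('dgg')
  [16] 9/18 → 0 ('')
  [17] 18/15 → 2 ('ea')
  [18] 15/23 → 0 ('')
  [19] 23/21 → 2 ('fa')
  [20] 21/14 → 1 ('f')
  [21] 14/13 → 1 ('f')
  [22] 13/12 → 2 ('ff')
  [23] 12/28 → 1 ('f')
  [24] 28/29 → 0 ('')
  [25] 29/0 → 1 ('g')
  [26] 0/6 → 1 ('g')
  [27] 6/11 → 1 ('g')
  [28] 11/5 → 1 ('g')
  [29] 5/10 → 2 ('gg')

n(n+1)/2 = 30·31/2 = 465
Σ LCP = 0 + 2 + 2 + 1 + 1 + 2 + 0 + 1 + 2 + 1 + 0 + 1 + 0 + 1 + 1 + 3 + 0 + 2 + 0 + 2 + 1 + 1 + 2 + 1 + 0 + 1 + 1 + 1 + 1 + 2 = 33
distinct = 465 − 33 = 432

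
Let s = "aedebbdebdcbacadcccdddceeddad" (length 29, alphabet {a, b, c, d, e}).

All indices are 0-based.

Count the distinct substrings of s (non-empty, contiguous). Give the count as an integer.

rank→(start, suffix):
  0 → (12, 'acadcccdddceeddad')
  1 → (27, 'ad')
  2 → (14, 'adcccdddceeddad')
  3 → (0, 'aedebbdebdcbacadcccdddceeddad')
  4 → (11, 'bacadcccdddceeddad')
  5 → (4, 'bbdebdcbacadcccdddceeddad')
  6 → (8, 'bdcbacadcccdddceeddad')
  7 → (5, 'bdebdcbacadcccdddceeddad')
  8 → (13, 'cadcccdddceeddad')
  9 → (10, 'cbacadcccdddceeddad')
  10 → (16, 'cccdddceeddad')
  11 → (17, 'ccdddceeddad')
  12 → (18, 'cdddceeddad')
  13 → (22, 'ceeddad')
  14 → (28, 'd')
  15 → (26, 'dad')
  16 → (9, 'dcbacadcccdddceeddad')
  17 → (15, 'dcccdddceeddad')
  18 → (21, 'dceeddad')
  19 → (25, 'ddad')
  20 → (20, 'ddceeddad')
  21 → (19, 'dddceeddad')
  22 → (2, 'debbdebdcbacadcccdddceeddad')
  23 → (6, 'debdcbacadcccdddceeddad')
  24 → (3, 'ebbdebdcbacadcccdddceeddad')
  25 → (7, 'ebdcbacadcccdddceeddad')
  26 → (24, 'eddad')
  27 → (1, 'edebbdebdcbacadcccdddceeddad')
  28 → (23, 'eeddad')

SA = [12, 27, 14, 0, 11, 4, 8, 5, 13, 10, 16, 17, 18, 22, 28, 26, 9, 15, 21, 25, 20, 19, 2, 6, 3, 7, 24, 1, 23]
[i] adj suffixes → lcp
  [1] 12/27 → 1 ('a')
  [2] 27/14 → 2 ('ad')
  [3] 14/0 → 1 ('a')
  [4] 0/11 → 0 ('')
  [5] 11/4 → 1 ('b')
  [6] 4/8 → 1 ('b')
  [7] 8/5 → 2 ('bd')
  [8] 5/13 → 0 ('')
  [9] 13/10 → 1 ('c')
  [10] 10/16 → 1 ('c')
  [11] 16/17 → 2 ('cc')
  [12] 17/18 → 1 ('c')
  [13] 18/22 → 1 ('c')
  [14] 22/28 → 0 ('')
  [15] 28/26 → 1 ('d')
  [16] 26/9 → 1 ('d')
  [17] 9/15 → 2 ('dc')
  [18] 15/21 → 2 ('dc')
  [19] 21/25 → 1 ('d')
  [20] 25/20 → 2 ('dd')
  [21] 20/19 → 2 ('dd')
  [22] 19/2 → 1 ('d')
  [23] 2/6 → 3 ('deb')
  [24] 6/3 → 0 ('')
  [25] 3/7 → 2 ('eb')
  [26] 7/24 → 1 ('e')
  [27] 24/1 → 2 ('ed')
  [28] 1/23 → 1 ('e')

n(n+1)/2 = 29·30/2 = 435
Σ LCP = 0 + 1 + 2 + 1 + 0 + 1 + 1 + 2 + 0 + 1 + 1 + 2 + 1 + 1 + 0 + 1 + 1 + 2 + 2 + 1 + 2 + 2 + 1 + 3 + 0 + 2 + 1 + 2 + 1 = 35
distinct = 435 − 35 = 400

400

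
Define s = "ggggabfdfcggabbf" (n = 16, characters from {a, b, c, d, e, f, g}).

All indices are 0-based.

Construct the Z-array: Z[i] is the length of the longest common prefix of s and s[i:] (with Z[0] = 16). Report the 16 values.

Z[0]=16
i=1: i≥r, start 0; Z[1]=3 scan→box=[1,4)
i=2: min(r-i=2, Z[1]=3)=2; Z[2]=2
i=3: min(r-i=1, Z[2]=2)=1; Z[3]=1
i=4: i≥r, start 0; Z[4]=0
i=5: i≥r, start 0; Z[5]=0
i=6: i≥r, start 0; Z[6]=0
i=7: i≥r, start 0; Z[7]=0
i=8: i≥r, start 0; Z[8]=0
i=9: i≥r, start 0; Z[9]=0
i=10: i≥r, start 0; Z[10]=2 scan→box=[10,12)
i=11: min(r-i=1, Z[1]=3)=1; Z[11]=1
i=12: i≥r, start 0; Z[12]=0
i=13: i≥r, start 0; Z[13]=0
i=14: i≥r, start 0; Z[14]=0
i=15: i≥r, start 0; Z[15]=0

[16, 3, 2, 1, 0, 0, 0, 0, 0, 0, 2, 1, 0, 0, 0, 0]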